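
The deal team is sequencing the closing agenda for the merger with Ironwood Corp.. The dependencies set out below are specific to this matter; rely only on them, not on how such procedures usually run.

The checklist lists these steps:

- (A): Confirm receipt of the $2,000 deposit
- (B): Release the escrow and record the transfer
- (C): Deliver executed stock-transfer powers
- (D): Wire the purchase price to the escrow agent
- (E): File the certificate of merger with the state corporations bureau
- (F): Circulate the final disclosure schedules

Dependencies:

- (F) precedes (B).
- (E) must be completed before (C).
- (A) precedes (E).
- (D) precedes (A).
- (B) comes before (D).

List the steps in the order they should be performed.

(F) → (B) → (D) → (A) → (E) → (C)

(F) has no prerequisites → (F) first.
That leaves (B) as the only ready step → (B).
(D) is the only step now ready → (D).
(A) needed (D), now all done → (A).
Next only (E) has its prerequisites met → (E).
Next only (C) has its prerequisites met → (C).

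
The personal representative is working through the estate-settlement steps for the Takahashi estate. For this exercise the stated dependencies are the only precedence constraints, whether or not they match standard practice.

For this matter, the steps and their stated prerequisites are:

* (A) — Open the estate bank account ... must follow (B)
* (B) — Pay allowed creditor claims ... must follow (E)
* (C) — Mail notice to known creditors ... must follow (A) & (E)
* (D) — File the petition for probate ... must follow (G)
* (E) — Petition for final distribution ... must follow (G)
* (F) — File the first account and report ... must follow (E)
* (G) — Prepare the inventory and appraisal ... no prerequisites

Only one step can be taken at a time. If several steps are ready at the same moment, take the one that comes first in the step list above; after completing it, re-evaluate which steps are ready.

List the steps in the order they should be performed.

(G) → (D) → (E) → (B) → (A) → (C) → (F)

(G) is the only step with nothing outstanding, so it goes first.
Ready: (D) and (E). (D) is listed earlier → (D).
(E) needed (G), now all done → (E).
Ready: (B) and (F). (B) is listed earlier → (B).
(A) now also ready, so the ready set is {(A), (F)}; (A) is listed earlier → (A).
(C) now also ready, so the ready set is {(C), (F)}; (C) is listed earlier → (C).
(F) is the only step now ready → (F).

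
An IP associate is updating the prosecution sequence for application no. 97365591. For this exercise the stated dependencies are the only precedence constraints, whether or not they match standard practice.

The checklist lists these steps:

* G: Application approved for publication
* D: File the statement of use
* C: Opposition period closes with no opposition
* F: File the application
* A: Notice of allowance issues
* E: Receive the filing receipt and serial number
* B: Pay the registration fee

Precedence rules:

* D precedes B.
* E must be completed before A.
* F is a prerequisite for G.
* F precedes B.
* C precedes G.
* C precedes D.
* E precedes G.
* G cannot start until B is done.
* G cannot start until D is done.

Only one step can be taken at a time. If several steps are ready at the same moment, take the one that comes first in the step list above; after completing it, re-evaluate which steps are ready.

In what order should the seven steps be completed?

Nothing is required for C, F and E. C is listed earlier → C first.
D now also ready, so the ready set is {D, F, E}; D is listed earlier → D.
Now F and E have their prerequisites met. F is listed earlier, so F next.
B now also ready, so the ready set is {E, B}; E is listed earlier → E.
A now also ready, so the ready set is {A, B}; A is listed earlier → A.
B is the only step now ready → B.
G needed D, C, F, E and B, now all done → G.

C, D, F, E, A, B, G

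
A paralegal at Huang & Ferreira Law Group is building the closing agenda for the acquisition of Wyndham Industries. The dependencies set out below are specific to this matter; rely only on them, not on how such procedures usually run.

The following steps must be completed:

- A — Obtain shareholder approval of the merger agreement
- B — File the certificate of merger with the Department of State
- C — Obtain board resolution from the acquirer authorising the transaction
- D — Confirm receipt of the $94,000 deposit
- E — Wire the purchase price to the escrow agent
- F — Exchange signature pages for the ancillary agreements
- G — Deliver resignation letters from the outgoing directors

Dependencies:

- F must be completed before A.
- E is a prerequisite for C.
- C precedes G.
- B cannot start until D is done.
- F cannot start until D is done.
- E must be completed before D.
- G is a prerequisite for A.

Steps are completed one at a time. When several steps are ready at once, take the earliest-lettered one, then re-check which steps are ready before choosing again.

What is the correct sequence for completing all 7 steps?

E is the only step with nothing outstanding, so it goes first.
Ready: C and D. C has the earlier label → C.
G now also ready, so the ready set is {D, G}; D has the earlier label → D.
B and F now also ready, so the ready set is {B, F, G}; B has the earlier label → B.
F and G are both available; F has the earlier label → F.
G needed C, now all done → G.
A needed F and G, now all done → A.

E, C, D, B, F, G, A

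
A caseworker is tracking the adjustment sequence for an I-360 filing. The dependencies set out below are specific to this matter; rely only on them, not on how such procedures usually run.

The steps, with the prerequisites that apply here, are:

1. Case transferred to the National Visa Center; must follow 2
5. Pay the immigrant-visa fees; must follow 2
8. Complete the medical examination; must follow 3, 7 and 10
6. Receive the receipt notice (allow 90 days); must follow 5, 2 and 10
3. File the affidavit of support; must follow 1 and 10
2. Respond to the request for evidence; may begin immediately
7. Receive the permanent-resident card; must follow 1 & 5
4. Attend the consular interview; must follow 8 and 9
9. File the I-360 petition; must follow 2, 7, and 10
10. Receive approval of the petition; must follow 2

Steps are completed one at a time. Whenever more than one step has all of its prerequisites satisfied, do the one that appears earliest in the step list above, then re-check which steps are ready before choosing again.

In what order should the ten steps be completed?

2, 1, 5, 7, 10, 6, 3, 8, 9, 4

2 has no prerequisites → 2 first.
1, 5 and 10 are all available; 1 is listed earlier → 1.
Ready: 5 and 10. 5 is listed earlier → 5.
Now 7 and 10 have their prerequisites met. 7 is listed earlier, so 7 next.
10 needed 2, now all done → 10.
6, 3 and 9 are all available; 6 is listed earlier → 6.
Now 3 and 9 have their prerequisites met. 3 is listed earlier, so 3 next.
8 now also ready, so the ready set is {8, 9}; 8 is listed earlier → 8.
That leaves 9 as the only ready step → 9.
4 is the only step now ready → 4.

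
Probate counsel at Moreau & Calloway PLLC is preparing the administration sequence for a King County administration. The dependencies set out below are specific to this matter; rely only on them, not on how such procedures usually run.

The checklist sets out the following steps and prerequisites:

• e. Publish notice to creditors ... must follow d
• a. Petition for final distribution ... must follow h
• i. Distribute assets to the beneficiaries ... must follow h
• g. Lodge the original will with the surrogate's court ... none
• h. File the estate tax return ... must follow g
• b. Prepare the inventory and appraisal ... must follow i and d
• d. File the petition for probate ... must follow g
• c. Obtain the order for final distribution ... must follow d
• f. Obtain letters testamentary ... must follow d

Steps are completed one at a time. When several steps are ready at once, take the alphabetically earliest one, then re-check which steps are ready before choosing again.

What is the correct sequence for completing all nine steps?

g is the only step with nothing outstanding, so it goes first.
Ready: d and h. d has the earlier label → d.
c, e, f and h are all available; c has the earlier label → c.
e, f and h are all available; e has the earlier label → e.
f and h are both available; f has the earlier label → f.
h needed g, now all done → h.
a and i are both available; a has the earlier label → a.
That leaves i as the only ready step → i.
That leaves b as the only ready step → b.

g d c e f h a i b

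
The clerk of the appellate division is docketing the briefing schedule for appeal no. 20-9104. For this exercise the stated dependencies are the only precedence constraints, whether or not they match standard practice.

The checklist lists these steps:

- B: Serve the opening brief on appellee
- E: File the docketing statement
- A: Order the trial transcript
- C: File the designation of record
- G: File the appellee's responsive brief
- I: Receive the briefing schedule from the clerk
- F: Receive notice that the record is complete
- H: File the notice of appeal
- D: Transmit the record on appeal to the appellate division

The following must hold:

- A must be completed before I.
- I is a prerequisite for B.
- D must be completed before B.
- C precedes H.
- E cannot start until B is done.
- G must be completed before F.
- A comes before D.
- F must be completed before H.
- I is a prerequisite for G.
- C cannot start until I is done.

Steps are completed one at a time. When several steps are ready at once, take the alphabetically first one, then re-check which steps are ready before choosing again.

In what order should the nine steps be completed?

A, D, I, B, C, E, G, F, H

A is the only step with nothing outstanding, so it goes first.
Now D and I have their prerequisites met. D has the earlier label, so D next.
I needed A, now all done → I.
Ready: B, C and G. B has the earlier label → B.
E now also ready, so the ready set is {C, E, G}; C has the earlier label → C.
Ready: E and G. E has the earlier label → E.
G needed I, now all done → G.
F needed G, now all done → F.
Next only H has its prerequisites met → H.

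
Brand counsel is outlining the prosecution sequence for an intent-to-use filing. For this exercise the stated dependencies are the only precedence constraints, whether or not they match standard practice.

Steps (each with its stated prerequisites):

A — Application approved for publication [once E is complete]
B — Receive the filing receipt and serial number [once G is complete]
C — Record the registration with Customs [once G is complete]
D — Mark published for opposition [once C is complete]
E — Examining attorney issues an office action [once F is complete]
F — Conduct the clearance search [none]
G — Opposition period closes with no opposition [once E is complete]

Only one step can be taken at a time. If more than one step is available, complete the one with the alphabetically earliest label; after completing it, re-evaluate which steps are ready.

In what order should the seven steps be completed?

F, E, A, G, B, C, D

F is the only step with nothing outstanding, so it goes first.
E needed F, now all done → E.
Now A and G have their prerequisites met. A has the earlier label, so A next.
Next only G has its prerequisites met → G.
Ready: B and C. B has the earlier label → B.
C is the only step now ready → C.
D is the only step now ready → D.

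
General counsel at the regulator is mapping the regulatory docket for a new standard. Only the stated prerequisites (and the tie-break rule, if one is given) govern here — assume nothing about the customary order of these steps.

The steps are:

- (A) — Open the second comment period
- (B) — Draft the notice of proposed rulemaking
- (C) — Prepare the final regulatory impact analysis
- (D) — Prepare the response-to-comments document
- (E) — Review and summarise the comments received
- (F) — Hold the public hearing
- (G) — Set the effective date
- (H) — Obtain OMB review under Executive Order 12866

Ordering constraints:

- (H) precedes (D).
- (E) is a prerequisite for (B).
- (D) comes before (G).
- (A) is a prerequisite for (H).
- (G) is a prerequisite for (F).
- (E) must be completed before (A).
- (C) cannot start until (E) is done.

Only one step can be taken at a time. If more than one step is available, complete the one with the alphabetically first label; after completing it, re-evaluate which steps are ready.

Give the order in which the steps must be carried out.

(E) is the only step with nothing outstanding, so it goes first.
Now (A), (B) and (C) have their prerequisites met. (A) has the earlier label, so (A) next.
Now (B), (C) and (H) have their prerequisites met. (B) has the earlier label, so (B) next.
Now (C) and (H) have their prerequisites met. (C) has the earlier label, so (C) next.
(H) needed (A), now all done → (H).
Next only (D) has its prerequisites met → (D).
Next only (G) has its prerequisites met → (G).
That leaves (F) as the only ready step → (F).

(E), (A), (B), (C), (H), (D), (G), (F)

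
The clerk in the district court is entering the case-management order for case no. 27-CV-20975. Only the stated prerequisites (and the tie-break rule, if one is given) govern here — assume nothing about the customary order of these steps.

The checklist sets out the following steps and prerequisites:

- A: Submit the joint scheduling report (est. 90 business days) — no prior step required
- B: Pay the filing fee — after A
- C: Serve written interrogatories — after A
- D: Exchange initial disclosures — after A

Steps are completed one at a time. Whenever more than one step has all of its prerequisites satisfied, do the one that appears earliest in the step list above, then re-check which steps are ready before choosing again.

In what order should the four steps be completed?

A, B, C, D

Only A has no prerequisites, so it is first.
Now B, C and D have their prerequisites met. B is listed earlier, so B next.
Ready: C and D. C is listed earlier → C.
That leaves D as the only ready step → D.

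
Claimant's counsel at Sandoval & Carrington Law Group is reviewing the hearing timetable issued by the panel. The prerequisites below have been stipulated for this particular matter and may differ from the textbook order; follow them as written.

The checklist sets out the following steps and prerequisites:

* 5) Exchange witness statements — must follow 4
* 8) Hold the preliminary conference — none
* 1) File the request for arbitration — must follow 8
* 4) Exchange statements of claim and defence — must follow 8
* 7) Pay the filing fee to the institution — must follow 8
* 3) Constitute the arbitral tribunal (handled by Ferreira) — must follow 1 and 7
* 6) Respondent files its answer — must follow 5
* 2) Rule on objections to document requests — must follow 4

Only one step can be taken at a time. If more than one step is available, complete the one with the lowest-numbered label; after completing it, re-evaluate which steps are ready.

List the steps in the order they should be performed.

8, 1, 4, 2, 5, 6, 7, 3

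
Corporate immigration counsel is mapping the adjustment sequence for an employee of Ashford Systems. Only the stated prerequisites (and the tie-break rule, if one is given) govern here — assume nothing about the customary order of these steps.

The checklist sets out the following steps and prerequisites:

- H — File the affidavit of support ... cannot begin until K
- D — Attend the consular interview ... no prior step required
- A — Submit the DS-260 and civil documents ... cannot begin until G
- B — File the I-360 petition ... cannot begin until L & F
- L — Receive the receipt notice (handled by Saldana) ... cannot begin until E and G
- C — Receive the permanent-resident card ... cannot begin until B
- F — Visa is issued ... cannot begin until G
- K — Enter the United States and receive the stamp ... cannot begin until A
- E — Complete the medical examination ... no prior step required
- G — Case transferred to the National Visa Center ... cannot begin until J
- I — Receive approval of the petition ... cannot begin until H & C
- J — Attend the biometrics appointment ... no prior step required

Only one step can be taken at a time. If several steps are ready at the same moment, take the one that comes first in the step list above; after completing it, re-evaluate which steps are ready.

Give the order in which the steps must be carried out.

D, E and J have no prerequisites; D is listed earlier, so D is first.
Ready: E and J. E is listed earlier → E.
J is the only step now ready → J.
G needed J, now all done → G.
A, L and F are all available; A is listed earlier → A.
K now also ready, so the ready set is {L, F, K}; L is listed earlier → L.
Now F and K have their prerequisites met. F is listed earlier, so F next.
Now B and K have their prerequisites met. B is listed earlier, so B next.
Now C and K have their prerequisites met. C is listed earlier, so C next.
K needed A, now all done → K.
H needed K, now all done → H.
I is the only step now ready → I.

D E J G A L F B C K H I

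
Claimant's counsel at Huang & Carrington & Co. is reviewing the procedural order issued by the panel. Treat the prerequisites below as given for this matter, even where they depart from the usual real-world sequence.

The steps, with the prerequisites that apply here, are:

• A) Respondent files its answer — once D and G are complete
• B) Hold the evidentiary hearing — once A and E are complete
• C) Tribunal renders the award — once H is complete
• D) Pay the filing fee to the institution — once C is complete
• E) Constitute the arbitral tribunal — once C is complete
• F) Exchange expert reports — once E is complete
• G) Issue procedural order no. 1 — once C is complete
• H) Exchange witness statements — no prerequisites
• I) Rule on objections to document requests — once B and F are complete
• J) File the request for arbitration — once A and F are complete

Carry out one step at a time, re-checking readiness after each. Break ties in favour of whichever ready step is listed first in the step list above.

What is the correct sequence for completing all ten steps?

H → C → D → E → F → G → A → B → I → J

Only H has no prerequisites, so it is first.
Next only C has its prerequisites met → C.
D, E and G are all available; D is listed earlier → D.
E and G are both available; E is listed earlier → E.
F now also ready, so the ready set is {F, G}; F is listed earlier → F.
G needed C, now all done → G.
A needed D and G, now all done → A.
Now B and J have their prerequisites met. B is listed earlier, so B next.
I and J are both available; I is listed earlier → I.
J needed A and F, now all done → J.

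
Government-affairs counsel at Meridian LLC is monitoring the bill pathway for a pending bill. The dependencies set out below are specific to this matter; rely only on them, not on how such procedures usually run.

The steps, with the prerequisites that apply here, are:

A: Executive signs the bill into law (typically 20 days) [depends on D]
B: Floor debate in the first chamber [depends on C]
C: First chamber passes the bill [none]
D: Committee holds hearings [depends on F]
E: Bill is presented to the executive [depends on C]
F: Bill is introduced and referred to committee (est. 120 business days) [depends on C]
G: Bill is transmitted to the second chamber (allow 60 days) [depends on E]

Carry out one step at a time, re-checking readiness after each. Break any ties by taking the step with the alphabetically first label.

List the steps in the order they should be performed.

Only C has no prerequisites, so it is first.
B, E and F are all available; B has the earlier label → B.
Now E and F have their prerequisites met. E has the earlier label, so E next.
G now also ready, so the ready set is {F, G}; F has the earlier label → F.
D now also ready, so the ready set is {D, G}; D has the earlier label → D.
Ready: A and G. A has the earlier label → A.
G needed E, now all done → G.

C, B, E, F, D, A, G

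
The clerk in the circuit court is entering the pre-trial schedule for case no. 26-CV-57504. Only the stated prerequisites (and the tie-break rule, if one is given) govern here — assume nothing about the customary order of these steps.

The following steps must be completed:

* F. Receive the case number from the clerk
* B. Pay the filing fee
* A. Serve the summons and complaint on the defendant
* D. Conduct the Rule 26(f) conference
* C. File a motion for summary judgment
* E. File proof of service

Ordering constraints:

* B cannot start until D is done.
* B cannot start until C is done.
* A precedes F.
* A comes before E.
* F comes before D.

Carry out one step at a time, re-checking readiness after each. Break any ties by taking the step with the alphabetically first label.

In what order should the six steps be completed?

A → C → E → F → D → B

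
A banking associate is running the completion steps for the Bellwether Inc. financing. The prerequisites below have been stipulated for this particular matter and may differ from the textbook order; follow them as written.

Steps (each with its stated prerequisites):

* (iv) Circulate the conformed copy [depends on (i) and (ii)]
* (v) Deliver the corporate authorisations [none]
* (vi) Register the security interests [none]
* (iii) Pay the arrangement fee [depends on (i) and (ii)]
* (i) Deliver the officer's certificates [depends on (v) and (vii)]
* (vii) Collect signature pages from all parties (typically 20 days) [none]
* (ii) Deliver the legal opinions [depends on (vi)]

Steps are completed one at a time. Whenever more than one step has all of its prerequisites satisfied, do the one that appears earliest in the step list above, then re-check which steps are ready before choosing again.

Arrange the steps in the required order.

Nothing is required for (v), (vi) and (vii). (v) is listed earlier → (v) first.
Now (vi) and (vii) have their prerequisites met. (vi) is listed earlier, so (vi) next.
(ii) now also ready, so the ready set is {(vii), (ii)}; (vii) is listed earlier → (vii).
Ready: (i) and (ii). (i) is listed earlier → (i).
Next only (ii) has its prerequisites met → (ii).
Ready: (iv) and (iii). (iv) is listed earlier → (iv).
(iii) needed (i) and (ii), now all done → (iii).

(v), (vi), (vii), (i), (ii), (iv), (iii)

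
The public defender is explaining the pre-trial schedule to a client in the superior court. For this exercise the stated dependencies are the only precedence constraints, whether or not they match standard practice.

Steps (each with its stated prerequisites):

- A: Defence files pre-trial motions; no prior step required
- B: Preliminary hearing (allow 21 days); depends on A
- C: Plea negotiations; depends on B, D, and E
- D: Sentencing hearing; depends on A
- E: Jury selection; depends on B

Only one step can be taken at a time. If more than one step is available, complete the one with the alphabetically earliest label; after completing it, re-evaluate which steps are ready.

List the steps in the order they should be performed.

A, B, D, E, C

A has no prerequisites → A first.
Now B and D have their prerequisites met. B has the earlier label, so B next.
E now also ready, so the ready set is {D, E}; D has the earlier label → D.
That leaves E as the only ready step → E.
Next only C has its prerequisites met → C.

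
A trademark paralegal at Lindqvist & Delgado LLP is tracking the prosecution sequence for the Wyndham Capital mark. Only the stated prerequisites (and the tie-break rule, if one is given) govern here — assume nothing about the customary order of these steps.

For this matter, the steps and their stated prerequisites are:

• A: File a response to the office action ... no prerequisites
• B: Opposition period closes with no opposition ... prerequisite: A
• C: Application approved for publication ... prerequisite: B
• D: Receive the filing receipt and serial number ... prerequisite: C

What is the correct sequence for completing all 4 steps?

A, B, C, D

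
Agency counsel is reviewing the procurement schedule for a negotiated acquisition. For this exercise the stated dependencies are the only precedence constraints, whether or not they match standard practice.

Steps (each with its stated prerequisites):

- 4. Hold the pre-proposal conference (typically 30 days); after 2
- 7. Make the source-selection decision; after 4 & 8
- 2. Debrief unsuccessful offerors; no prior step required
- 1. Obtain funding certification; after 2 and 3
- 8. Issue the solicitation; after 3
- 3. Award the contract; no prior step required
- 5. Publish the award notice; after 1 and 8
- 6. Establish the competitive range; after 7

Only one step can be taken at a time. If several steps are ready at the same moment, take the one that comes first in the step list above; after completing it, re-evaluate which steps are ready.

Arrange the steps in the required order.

2 4 3 1 8 7 5 6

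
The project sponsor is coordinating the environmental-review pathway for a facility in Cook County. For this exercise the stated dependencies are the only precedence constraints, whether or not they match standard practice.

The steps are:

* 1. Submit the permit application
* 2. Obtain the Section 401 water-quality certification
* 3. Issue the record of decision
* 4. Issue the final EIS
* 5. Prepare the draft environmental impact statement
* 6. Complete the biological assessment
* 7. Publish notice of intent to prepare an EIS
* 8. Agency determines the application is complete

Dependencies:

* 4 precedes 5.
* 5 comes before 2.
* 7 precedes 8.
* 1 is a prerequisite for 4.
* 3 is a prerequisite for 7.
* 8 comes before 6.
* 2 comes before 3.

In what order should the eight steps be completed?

Only 1 has no prerequisites, so it is first.
4 needed 1, now all done → 4.
Next only 5 has its prerequisites met → 5.
2 is the only step now ready → 2.
3 needed 2, now all done → 3.
7 needed 3, now all done → 7.
8 needed 7, now all done → 8.
6 is the only step now ready → 6.

1, 4, 5, 2, 3, 7, 8, 6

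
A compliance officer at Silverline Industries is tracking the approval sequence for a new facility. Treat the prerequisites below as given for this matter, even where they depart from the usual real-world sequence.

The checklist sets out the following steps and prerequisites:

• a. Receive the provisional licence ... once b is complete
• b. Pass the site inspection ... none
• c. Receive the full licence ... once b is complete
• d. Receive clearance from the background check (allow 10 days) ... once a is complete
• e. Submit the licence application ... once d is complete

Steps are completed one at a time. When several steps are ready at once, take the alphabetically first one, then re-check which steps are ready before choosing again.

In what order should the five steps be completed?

b, a, c, d, e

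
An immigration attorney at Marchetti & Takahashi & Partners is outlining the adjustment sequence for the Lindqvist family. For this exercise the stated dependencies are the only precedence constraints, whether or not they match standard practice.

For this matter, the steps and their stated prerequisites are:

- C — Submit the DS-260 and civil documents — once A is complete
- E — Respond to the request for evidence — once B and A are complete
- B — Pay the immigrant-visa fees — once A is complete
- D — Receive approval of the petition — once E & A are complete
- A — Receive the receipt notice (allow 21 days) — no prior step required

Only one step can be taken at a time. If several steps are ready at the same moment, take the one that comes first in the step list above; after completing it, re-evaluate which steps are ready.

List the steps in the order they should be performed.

A is the only step with nothing outstanding, so it goes first.
Ready: C and B. C is listed earlier → C.
Next only B has its prerequisites met → B.
E is the only step now ready → E.
Next only D has its prerequisites met → D.

A, C, B, E, D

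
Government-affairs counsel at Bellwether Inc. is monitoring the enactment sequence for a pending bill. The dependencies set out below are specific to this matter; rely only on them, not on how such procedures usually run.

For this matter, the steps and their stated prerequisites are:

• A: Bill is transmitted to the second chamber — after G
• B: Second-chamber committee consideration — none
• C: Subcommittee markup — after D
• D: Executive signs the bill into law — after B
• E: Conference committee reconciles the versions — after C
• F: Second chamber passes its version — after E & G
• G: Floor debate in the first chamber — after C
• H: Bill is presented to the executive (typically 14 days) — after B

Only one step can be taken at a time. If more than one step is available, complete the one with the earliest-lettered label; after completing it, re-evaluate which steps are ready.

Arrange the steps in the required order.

B is the only step with nothing outstanding, so it goes first.
Ready: D and H. D has the earlier label → D.
Now C and H have their prerequisites met. C has the earlier label, so C next.
E, G and H are all available; E has the earlier label → E.
Ready: G and H. G has the earlier label → G.
A and F now also ready, so the ready set is {A, F, H}; A has the earlier label → A.
F and H are both available; F has the earlier label → F.
H is the only step now ready → H.

B, D, C, E, G, A, F, H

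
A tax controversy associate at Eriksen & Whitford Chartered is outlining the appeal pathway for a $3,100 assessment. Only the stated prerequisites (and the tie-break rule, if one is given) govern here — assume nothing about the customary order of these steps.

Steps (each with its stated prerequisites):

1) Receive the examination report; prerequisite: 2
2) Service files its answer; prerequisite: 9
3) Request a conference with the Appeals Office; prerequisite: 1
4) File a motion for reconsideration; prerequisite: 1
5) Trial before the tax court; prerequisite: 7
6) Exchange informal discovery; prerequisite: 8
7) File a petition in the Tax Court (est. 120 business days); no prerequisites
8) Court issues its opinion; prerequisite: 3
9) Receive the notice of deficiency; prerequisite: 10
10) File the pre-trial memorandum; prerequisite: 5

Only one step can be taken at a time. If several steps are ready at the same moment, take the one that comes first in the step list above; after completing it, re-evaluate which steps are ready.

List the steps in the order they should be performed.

7, 5, 10, 9, 2, 1, 3, 4, 8, 6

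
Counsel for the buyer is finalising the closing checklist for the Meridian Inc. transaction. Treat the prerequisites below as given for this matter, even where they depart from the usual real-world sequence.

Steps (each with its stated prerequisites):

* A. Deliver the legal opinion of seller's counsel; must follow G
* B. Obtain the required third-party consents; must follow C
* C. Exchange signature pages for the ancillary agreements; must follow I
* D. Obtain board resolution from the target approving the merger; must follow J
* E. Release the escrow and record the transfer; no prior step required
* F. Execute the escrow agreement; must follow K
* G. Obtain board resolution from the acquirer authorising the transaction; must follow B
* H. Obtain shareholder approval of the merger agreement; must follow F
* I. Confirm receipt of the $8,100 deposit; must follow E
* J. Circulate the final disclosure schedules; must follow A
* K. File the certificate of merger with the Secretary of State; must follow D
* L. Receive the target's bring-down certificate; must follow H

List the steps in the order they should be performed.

E, I, C, B, G, A, J, D, K, F, H, L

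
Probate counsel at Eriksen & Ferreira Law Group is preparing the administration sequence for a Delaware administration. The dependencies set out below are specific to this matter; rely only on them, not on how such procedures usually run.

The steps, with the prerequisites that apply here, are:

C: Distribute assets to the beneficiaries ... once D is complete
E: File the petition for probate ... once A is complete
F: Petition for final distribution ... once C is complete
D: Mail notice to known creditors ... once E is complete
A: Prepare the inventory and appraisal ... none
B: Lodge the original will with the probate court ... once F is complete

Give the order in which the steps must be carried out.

Only A has no prerequisites, so it is first.
Next only E has its prerequisites met → E.
D needed E, now all done → D.
Next only C has its prerequisites met → C.
That leaves F as the only ready step → F.
B needed F, now all done → B.

A → E → D → C → F → B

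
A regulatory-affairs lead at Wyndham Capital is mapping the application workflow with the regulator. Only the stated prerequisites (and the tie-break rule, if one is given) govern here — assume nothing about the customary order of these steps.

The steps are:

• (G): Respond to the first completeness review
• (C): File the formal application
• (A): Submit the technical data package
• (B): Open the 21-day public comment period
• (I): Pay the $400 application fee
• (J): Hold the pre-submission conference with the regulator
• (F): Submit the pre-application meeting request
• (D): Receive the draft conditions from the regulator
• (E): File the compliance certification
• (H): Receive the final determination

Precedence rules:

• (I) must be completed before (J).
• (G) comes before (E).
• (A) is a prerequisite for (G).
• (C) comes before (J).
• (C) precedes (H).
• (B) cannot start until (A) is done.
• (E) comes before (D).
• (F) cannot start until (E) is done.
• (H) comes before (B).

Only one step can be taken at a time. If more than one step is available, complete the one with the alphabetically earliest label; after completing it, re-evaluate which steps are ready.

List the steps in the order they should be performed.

(A), (C), (G), (E), (D), (F), (H), (B), (I), (J)

(A), (C) and (I) have no prerequisites; (A) has the earlier label, so (A) is first.
(G) now also ready, so the ready set is {(C), (G), (I)}; (C) has the earlier label → (C).
(G), (H) and (I) are all available; (G) has the earlier label → (G).
Ready: (E), (H) and (I). (E) has the earlier label → (E).
(D) and (F) now also ready, so the ready set is {(D), (F), (H), (I)}; (D) has the earlier label → (D).
Now (F), (H) and (I) have their prerequisites met. (F) has the earlier label, so (F) next.
Now (H) and (I) have their prerequisites met. (H) has the earlier label, so (H) next.
(B) now also ready, so the ready set is {(B), (I)}; (B) has the earlier label → (B).
(I) is the only step now ready → (I).
Next only (J) has its prerequisites met → (J).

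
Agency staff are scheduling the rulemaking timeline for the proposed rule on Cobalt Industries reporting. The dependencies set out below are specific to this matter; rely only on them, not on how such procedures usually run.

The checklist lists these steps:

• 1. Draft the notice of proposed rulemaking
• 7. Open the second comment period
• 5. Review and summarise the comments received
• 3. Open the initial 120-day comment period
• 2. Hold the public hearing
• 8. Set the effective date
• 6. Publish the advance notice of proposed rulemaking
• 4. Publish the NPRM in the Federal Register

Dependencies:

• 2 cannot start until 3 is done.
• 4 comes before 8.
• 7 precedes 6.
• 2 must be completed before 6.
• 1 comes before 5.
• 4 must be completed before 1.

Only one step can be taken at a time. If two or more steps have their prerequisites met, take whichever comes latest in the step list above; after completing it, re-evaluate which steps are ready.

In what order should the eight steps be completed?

4, 8, 3, 2, 7, 6, 1, 5

Nothing is required for 4, 3 and 7. 4 is listed later → 4 first.
8 and 1 now also ready, so the ready set is {8, 3, 7, 1}; 8 is listed later → 8.
Now 3, 7 and 1 have their prerequisites met. 3 is listed later, so 3 next.
2 now also ready, so the ready set is {2, 7, 1}; 2 is listed later → 2.
Now 7 and 1 have their prerequisites met. 7 is listed later, so 7 next.
Now 6 and 1 have their prerequisites met. 6 is listed later, so 6 next.
Next only 1 has its prerequisites met → 1.
Next only 5 has its prerequisites met → 5.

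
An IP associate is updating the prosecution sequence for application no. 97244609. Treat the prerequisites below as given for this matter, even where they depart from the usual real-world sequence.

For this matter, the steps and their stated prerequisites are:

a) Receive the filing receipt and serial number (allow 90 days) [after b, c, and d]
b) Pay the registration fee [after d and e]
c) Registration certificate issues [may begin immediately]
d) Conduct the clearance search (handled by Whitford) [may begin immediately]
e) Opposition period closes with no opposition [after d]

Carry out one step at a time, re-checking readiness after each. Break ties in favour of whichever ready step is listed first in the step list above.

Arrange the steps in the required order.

c, d, e, b, a

c and d have no prerequisites; c is listed earlier, so c is first.
Next only d has its prerequisites met → d.
That leaves e as the only ready step → e.
Next only b has its prerequisites met → b.
a needed b, c and d, now all done → a.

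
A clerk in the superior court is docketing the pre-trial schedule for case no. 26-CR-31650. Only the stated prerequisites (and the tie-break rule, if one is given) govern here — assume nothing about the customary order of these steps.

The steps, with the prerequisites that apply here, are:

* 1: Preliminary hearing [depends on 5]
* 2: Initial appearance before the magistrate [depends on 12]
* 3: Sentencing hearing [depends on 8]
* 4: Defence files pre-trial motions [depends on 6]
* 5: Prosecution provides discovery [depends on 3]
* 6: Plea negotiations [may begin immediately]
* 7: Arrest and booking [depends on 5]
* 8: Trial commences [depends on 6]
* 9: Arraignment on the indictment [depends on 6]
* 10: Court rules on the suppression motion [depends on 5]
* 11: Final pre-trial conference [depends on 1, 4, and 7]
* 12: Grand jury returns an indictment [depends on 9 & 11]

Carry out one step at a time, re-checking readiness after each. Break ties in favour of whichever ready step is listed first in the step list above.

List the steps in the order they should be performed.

6, 4, 8, 3, 5, 1, 7, 9, 10, 11, 12, 2

Only 6 has no prerequisites, so it is first.
Now 4, 8 and 9 have their prerequisites met. 4 is listed earlier, so 4 next.
Now 8 and 9 have their prerequisites met. 8 is listed earlier, so 8 next.
Now 3 and 9 have their prerequisites met. 3 is listed earlier, so 3 next.
5 now also ready, so the ready set is {5, 9}; 5 is listed earlier → 5.
Ready: 1, 7, 9 and 10. 1 is listed earlier → 1.
7, 9 and 10 are all available; 7 is listed earlier → 7.
Now 9, 10 and 11 have their prerequisites met. 9 is listed earlier, so 9 next.
Ready: 10 and 11. 10 is listed earlier → 10.
11 needed 1, 4 and 7, now all done → 11.
That leaves 12 as the only ready step → 12.
2 needed 12, now all done → 2.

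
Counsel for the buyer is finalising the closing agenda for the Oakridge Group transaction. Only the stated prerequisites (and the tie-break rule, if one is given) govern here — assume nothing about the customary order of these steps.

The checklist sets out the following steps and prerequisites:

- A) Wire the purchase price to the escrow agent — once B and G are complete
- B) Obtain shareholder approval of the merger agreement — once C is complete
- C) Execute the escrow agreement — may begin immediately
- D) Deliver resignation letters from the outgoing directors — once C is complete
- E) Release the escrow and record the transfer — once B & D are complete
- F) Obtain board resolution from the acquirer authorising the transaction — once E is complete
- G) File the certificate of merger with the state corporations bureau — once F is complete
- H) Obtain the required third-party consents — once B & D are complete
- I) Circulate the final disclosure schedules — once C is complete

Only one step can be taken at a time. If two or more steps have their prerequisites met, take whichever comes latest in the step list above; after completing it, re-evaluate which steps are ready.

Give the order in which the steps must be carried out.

C has no prerequisites → C first.
Now I, D and B have their prerequisites met. I is listed later, so I next.
D and B are both available; D is listed later → D.
B needed C, now all done → B.
Now H and E have their prerequisites met. H is listed later, so H next.
That leaves E as the only ready step → E.
F is the only step now ready → F.
That leaves G as the only ready step → G.
A is the only step now ready → A.

C → I → D → B → H → E → F → G → A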